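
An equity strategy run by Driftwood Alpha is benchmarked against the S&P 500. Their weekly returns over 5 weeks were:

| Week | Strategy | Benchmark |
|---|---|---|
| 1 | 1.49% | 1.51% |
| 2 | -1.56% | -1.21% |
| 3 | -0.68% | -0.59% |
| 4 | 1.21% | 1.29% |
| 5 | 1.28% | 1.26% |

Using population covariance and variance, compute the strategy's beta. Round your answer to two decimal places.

r̄p = 0.3480%,  r̄m = 0.4520%
Cov = Σ(rp − r̄p)(rm − r̄m) / 5 = 1.3852
Var(rm) = Σ(rm − r̄m)² / 5 = 1.2645
β = Cov / Var = 1.3852 / 1.2645 = 1.0955

1.10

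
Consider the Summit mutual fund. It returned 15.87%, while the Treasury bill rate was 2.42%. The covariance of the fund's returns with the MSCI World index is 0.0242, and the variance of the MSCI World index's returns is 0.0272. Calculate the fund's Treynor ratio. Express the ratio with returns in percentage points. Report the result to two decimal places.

β = Cov / Var = 0.0242 / 0.0272 = 0.8897
Treynor = (Rp − Rf) / β = (15.87% − 2.42%) / 0.8897 = 13.45 / 0.8897 = 15.1175

15.12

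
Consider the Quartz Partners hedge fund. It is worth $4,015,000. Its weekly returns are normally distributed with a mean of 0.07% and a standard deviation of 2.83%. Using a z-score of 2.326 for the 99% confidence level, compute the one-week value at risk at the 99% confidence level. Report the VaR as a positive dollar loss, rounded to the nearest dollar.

$261,480

Return at the 99% tail: μ − z·σ = 0.07% − 2.326 × 2.83% = 0.07 − 6.58258 = -6.51258%
VaR = −(-6.51258%) × $4,015,000 = 6.51258% × $4,015,000 = $261,480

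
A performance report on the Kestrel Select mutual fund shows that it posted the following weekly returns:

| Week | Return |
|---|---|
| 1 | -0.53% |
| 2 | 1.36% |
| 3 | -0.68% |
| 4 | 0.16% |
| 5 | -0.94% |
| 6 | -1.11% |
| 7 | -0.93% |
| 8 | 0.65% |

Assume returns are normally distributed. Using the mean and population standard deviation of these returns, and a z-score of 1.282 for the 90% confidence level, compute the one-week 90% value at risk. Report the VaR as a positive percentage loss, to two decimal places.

r̄ = (-0.53 + 1.36 − 0.68 + 0.16 − 0.94 − 1.11 − 0.93 + 0.65) / 8 = -2.020 / 8 = -0.2525%
Σ(r − r̄)² = 5.5116; population σ = √(5.5116/8) = 0.8300%
VaR = −(r̄ − z·σ) = −(-0.2525 − 1.282 × 0.8300) = −(-1.3166) = 1.3166%

1.32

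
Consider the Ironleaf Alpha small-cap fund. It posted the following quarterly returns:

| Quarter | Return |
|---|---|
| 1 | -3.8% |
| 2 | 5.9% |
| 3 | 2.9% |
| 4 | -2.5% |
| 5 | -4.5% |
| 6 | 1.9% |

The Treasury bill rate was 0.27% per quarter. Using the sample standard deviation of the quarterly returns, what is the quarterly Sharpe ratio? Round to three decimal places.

-0.068

r̄ = (-3.8 + 5.9 + 2.9 − 2.5 − 4.5 + 1.9) / 6 = -0.0167%
Σ(r − r̄)² = (-3.8 − (-0.0167))² + (5.9 − (-0.0167))² + … = 87.7683
sample σ = √(87.7683 / 5) = √17.5537 = 4.1897%
Sharpe = (r̄ − rf) / σ = (-0.0167 − 0.27) / 4.1897 = -0.2867 / 4.1897 = -0.0684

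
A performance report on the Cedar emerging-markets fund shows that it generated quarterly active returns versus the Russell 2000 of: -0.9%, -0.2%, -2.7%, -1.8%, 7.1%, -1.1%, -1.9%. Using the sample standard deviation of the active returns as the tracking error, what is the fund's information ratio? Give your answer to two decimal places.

-0.06

r̄ = (-0.9 − 0.2 − 2.7 − 1.8 + 7.1 − 1.1 − 1.9) / 7 = -1.50 / 7 = -0.2143%
Σ(r − r̄)² = (-0.9 − (-0.2143))² + (-0.2 − (-0.2143))² + … = 66.2886
sample σ = √(66.2886 / 6) = √11.0481 = 3.3239%
IR = r̄ / tracking error = -0.2143 / 3.3239 = -0.0645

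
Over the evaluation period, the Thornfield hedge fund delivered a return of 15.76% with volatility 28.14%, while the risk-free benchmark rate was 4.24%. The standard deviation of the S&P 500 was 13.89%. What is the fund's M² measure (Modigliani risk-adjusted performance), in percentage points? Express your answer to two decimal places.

Sharpe = (Rp − Rf) / σp = (15.76% − 4.24%) / 28.14% = 0.4094
M² = Rf + Sharpe × σm = 4.24% + 0.4094 × 13.89% = 9.9266%

9.93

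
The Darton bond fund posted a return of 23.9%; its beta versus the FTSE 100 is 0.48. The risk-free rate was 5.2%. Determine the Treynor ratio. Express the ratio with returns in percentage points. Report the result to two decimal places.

Treynor = (Rp − Rf) / β = (23.9% − 5.2%) / 0.48 = 18.70 / 0.48 = 38.9583

38.96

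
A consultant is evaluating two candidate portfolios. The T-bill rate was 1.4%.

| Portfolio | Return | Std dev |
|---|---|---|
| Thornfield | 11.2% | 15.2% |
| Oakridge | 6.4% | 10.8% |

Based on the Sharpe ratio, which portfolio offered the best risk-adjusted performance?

Thornfield: Sharpe ratio = (11.2% − 1.4%) / 15.2% = 0.645
Oakridge: Sharpe ratio = (6.4% − 1.4%) / 10.8% = 0.463
Highest: Thornfield (0.645).

Thornfield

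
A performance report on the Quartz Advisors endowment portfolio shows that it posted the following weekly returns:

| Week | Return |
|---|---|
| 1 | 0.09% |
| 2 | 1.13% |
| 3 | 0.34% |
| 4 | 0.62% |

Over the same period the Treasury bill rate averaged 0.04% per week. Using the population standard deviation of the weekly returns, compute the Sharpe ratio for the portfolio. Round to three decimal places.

Mean return μ = 2.180 / 4 = 0.5450%
Σ(r − μ)² = 0.5969; population σ = √(0.5969/4) = 0.3863%
Sharpe = (μ − rf) / σ = (0.5450 − 0.04) / 0.3863 = 0.5050 / 0.3863 = 1.3073

1.307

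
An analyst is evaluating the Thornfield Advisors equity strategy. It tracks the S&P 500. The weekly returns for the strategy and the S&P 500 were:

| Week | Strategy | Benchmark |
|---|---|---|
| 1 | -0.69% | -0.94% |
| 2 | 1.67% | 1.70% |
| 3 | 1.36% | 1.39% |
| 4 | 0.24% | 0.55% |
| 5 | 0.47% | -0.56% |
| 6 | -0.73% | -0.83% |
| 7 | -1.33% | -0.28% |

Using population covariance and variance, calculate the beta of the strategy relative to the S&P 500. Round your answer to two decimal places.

0.88

r̄p = 0.1414%,  r̄m = 0.1471%
Cov = Σ(rp − r̄p)(rm − r̄m) / 7 = 0.8685
Var(rm) = Σ(rm − r̄m)² / 7 = 0.9911
β = Cov / Var = 0.8685 / 0.9911 = 0.8763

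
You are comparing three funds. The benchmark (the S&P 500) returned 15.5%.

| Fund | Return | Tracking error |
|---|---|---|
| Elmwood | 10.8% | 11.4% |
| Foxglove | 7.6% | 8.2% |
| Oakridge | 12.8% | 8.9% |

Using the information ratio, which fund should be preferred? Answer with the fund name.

Oakridge

Elmwood: IR = (10.8% − 15.5%) / 11.4% = -0.412
Foxglove: IR = (7.6% − 15.5%) / 8.2% = -0.963
Oakridge: IR = (12.8% − 15.5%) / 8.9% = -0.303
Highest: Oakridge (-0.303).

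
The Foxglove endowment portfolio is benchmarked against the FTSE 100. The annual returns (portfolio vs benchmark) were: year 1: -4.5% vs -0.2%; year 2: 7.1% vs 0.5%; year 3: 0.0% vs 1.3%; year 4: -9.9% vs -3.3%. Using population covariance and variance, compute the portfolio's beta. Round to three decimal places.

r̄p = -1.8250%,  r̄m = -0.4250%
Cov = Σ(rp − r̄p)(rm − r̄m) / 4 = 8.5044
Var(rm) = Σ(rm − r̄m)² / 4 = 3.0369
β = Cov / Var = 8.5044 / 3.0369 = 2.8004

2.800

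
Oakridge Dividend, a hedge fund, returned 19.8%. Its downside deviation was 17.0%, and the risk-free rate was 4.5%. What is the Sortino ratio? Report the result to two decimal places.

0.90

Sortino = (Rp − Rf) / σd = (19.8% − 4.5%) / 17.0% = 15.30% / 17.0% = 0.9000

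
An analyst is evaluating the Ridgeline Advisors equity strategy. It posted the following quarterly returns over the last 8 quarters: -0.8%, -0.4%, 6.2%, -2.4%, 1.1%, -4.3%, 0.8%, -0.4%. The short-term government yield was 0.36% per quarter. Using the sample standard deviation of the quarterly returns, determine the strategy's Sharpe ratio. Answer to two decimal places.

μ = (-0.8 − 0.4 + 6.2 − 2.4 + 1.1 − 4.3 + 0.8 − 0.4) / 8 = -0.0250%
Sample σ = √[Σ(r − μ)² / 7] = √[65.4950 / 7] = √9.3564 = 3.0588%
Sharpe = (μ − rf) / σ = (-0.0250 − 0.36) / 3.0588 = -0.3850 / 3.0588 = -0.1259

-0.13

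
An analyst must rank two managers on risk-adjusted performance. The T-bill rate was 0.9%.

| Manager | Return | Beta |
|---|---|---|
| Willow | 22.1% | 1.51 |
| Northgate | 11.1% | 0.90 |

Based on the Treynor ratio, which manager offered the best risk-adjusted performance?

Willow

Willow: Treynor = (22.1% − 0.9%) / 1.51 = 14.040
Northgate: Treynor = (11.1% − 0.9%) / 0.90 = 11.333
Highest: Willow (14.040).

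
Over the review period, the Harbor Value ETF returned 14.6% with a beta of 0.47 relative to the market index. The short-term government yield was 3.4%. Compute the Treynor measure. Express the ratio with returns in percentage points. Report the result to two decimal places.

Treynor = (Rp − Rf) / β = (14.6% − 3.4%) / 0.47 = 11.20 / 0.47 = 23.8298

23.83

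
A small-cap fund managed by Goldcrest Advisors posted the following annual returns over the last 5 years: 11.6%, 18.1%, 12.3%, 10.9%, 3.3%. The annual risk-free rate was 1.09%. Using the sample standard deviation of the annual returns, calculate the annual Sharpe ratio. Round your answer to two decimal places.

1.92

r̄ = (11.6 + 18.1 + 12.3 + 10.9 + 3.3) / 5 = 56.20 / 5 = 11.2400%
Σ(r − r̄)² = (11.6 − 11.2400)² + (18.1 − 11.2400)² + (12.3 − 11.2400)² + … = 111.4720
sample σ = √(111.4720 / 4) = √27.8680 = 5.2790%
Sharpe = (r̄ − rf) / σ = (11.2400 − 1.09) / 5.2790 = 10.1500 / 5.2790 = 1.9227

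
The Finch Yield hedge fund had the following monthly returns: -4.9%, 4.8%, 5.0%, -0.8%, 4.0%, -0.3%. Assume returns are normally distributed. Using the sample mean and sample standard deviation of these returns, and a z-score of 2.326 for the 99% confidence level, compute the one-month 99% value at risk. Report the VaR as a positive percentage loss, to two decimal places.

7.92

r̄ = (-4.9 + 4.8 + 5 − 0.8 + 4 − 0.3) / 6 = 7.80 / 6 = 1.3000%
Sample σ = √[Σ(r − r̄)² / 5] = √[78.6400 / 5] = √15.7280 = 3.9659%
VaR = −(r̄ − z·σ) = −(1.3000 − 2.326 × 3.9659) = −(-7.9247) = 7.9247%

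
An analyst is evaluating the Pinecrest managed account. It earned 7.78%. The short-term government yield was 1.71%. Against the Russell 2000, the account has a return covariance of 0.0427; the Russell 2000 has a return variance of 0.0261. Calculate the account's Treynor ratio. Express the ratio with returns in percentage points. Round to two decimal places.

3.71

β = Cov / Var = 0.0427 / 0.0261 = 1.6360
Treynor = (Rp − Rf) / β = (7.78% − 1.71%) / 1.6360 = 6.07 / 1.6360 = 3.7103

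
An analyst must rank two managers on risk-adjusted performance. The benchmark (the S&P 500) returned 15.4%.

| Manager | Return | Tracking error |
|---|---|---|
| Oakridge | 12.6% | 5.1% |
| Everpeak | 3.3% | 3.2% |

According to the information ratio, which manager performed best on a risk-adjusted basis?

Oakridge

Oakridge: IR = (12.6% − 15.4%) / 5.1% = -0.549
Everpeak: IR = (3.3% − 15.4%) / 3.2% = -3.781
Highest: Oakridge (-0.549).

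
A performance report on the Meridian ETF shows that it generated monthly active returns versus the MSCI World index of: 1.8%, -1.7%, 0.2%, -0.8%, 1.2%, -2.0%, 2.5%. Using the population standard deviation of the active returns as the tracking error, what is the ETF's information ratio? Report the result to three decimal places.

0.106

μ = (1.8 − 1.7 + 0.2 − 0.8 + 1.2 − 2 + 2.5) / 7 = 0.1714%
Σ(r − μ)² = (1.8 − 0.1714)² + (-1.7 − 0.1714)² + (0.2 − 0.1714)² + … = 18.2943
σ = √[18.2943 / 7] = 1.6166%
IR = μ / tracking error = 0.1714 / 1.6166 = 0.1060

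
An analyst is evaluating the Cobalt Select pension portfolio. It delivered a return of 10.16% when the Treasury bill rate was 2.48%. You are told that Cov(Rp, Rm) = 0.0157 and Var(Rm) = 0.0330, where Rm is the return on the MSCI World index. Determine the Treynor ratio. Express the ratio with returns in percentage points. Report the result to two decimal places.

β = Cov / Var = 0.0157 / 0.0330 = 0.4758
Treynor = (Rp − Rf) / β = (10.16% − 2.48%) / 0.4758 = 7.68 / 0.4758 = 16.1412

16.14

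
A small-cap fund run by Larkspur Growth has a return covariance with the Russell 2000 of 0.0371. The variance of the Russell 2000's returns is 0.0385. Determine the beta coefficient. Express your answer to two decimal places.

β = Cov(Rp, Rm) / Var(Rm) = 0.0371 / 0.0385 = 0.9636

0.96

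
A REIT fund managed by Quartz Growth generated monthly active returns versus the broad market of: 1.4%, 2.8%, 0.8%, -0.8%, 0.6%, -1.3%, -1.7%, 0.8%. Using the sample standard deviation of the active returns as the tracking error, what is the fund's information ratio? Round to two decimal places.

r̄ = (1.4 + 2.8 + 0.8 − 0.8 + 0.6 − 1.3 − 1.7 + 0.8) / 8 = 0.3250%
Σ(r − r̄)² = 15.8150; sample σ = √(15.8150/7) = 1.5031%
IR = r̄ / tracking error = 0.3250 / 1.5031 = 0.2162

0.22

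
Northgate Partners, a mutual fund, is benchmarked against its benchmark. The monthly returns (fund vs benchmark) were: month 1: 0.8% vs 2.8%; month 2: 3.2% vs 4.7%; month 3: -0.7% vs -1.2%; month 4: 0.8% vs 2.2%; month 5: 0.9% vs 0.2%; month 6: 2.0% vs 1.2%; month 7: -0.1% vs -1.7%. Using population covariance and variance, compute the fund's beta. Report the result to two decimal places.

r̄p = 0.9857%,  r̄m = 1.1714%
Cov = Σ(rp − r̄p)(rm − r̄m) / 7 = 2.0782
Var(rm) = Σ(rm − r̄m)² / 7 = 4.4249
β = Cov / Var = 2.0782 / 4.4249 = 0.4697

0.47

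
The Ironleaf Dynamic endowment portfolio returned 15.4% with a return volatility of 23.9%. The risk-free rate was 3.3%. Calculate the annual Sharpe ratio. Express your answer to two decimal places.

0.51

Sharpe = (Rp − Rf) / σp = (15.4% − 3.3%) / 23.9% = 12.10% / 23.9% = 0.5063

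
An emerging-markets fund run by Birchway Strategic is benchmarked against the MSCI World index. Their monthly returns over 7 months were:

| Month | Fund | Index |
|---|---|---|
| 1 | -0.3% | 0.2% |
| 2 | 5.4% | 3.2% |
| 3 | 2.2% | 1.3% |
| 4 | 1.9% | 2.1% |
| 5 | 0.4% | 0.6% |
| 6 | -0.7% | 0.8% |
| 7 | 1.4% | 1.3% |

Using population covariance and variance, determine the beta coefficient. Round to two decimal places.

1.88

r̄p = 1.4714%,  r̄m = 1.3571%
Cov = Σ(rp − r̄p)(rm − r̄m) / 7 = 1.6559
Var(rm) = Σ(rm − r̄m)² / 7 = 0.8824
β = Cov / Var = 1.6559 / 0.8824 = 1.8766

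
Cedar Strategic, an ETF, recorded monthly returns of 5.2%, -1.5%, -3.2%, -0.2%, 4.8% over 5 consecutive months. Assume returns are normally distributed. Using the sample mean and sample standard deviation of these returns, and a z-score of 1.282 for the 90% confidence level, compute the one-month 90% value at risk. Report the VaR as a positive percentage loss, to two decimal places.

Mean return μ = 5.10 / 5 = 1.0200%
Σ(r − μ)² = 57.4080; sample σ = √(57.4080/4) = 3.7884%
VaR = −(μ − z·σ) = −(1.0200 − 1.282 × 3.7884) = −(-3.8367) = 3.8367%

3.84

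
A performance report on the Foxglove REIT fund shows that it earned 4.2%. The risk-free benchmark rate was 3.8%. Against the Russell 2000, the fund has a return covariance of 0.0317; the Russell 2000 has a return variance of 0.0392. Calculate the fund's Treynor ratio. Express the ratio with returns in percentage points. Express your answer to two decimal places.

0.49

β = Cov / Var = 0.0317 / 0.0392 = 0.8087
Treynor = (Rp − Rf) / β = (4.2% − 3.8%) / 0.8087 = 0.40 / 0.8087 = 0.4946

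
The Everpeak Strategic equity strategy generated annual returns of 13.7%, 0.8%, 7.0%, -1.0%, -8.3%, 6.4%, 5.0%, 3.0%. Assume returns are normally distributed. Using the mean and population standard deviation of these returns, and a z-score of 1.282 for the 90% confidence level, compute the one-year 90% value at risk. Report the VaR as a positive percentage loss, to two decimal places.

4.44

μ = (13.7 + 0.8 + 7 − 1 − 8.3 + 6.4 + 5 + 3) / 8 = 3.3250%
Population σ = √[Σ(r − μ)² / 8] = √[293.7350 / 8] = √36.7169 = 6.0594%
VaR = −(μ − z·σ) = −(3.3250 − 1.282 × 6.0594) = −(-4.4432) = 4.4432%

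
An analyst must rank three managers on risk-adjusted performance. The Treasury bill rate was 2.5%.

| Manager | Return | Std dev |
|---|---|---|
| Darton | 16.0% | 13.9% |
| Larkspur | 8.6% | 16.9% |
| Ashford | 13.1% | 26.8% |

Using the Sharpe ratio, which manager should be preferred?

Darton

Darton: Sharpe ratio = (16.0% − 2.5%) / 13.9% = 0.971
Larkspur: Sharpe ratio = (8.6% − 2.5%) / 16.9% = 0.361
Ashford: Sharpe ratio = (13.1% − 2.5%) / 26.8% = 0.396
Highest: Darton (0.971).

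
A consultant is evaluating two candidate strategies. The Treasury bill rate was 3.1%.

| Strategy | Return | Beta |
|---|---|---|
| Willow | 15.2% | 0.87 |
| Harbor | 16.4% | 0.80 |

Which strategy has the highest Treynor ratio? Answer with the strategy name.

Willow: Treynor = (15.2% − 3.1%) / 0.87 = 13.908
Harbor: Treynor = (16.4% − 3.1%) / 0.80 = 16.625
Highest: Harbor (16.625).

Harbor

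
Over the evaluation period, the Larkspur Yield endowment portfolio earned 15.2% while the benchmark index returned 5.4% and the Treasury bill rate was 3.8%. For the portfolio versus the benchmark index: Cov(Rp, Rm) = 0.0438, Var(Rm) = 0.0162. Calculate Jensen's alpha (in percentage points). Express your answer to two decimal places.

β = Cov / Var = 0.0438 / 0.0162 = 2.7037
E[R] = Rf + β(Rm − Rf) = 3.8% + 2.7037 × (5.4% − 3.8%) = 8.1259%
α = Rp − E[R] = 15.2% − 8.1259% = 7.0741

7.07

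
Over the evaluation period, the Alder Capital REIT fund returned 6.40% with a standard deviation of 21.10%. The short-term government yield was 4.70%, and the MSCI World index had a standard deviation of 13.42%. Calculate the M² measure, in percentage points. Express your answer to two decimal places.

5.78

Sharpe = (Rp − Rf) / σp = (6.40% − 4.70%) / 21.10% = 0.0806
M² = Rf + Sharpe × σm = 4.70% + 0.0806 × 13.42% = 5.7817%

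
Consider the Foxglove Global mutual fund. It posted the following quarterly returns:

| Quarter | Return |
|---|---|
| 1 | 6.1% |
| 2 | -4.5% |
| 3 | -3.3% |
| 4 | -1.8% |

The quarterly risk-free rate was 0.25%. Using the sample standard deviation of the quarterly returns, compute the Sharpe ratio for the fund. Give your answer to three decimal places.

r̄ = (6.1 − 4.5 − 3.3 − 1.8) / 4 = -3.50 / 4 = -0.8750%
Σ(r − r̄)² = (6.1 − (-0.8750))² + (-4.5 − (-0.8750))² + (-3.3 − (-0.8750))² + … = 68.5275
sample σ = √(68.5275 / 3) = √22.8425 = 4.7794%
Sharpe = (r̄ − rf) / σ = (-0.8750 − 0.25) / 4.7794 = -1.1250 / 4.7794 = -0.2354

-0.235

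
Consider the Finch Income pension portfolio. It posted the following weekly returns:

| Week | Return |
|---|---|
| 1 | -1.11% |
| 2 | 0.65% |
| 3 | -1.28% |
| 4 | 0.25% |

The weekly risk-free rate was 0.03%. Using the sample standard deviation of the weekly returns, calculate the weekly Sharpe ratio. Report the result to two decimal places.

r̄ = (-1.11 + 0.65 − 1.28 + 0.25) / 4 = -0.3725%
Σ(r − r̄)² = 2.8005; sample σ = √(2.8005/3) = 0.9662%
Sharpe = (r̄ − rf) / σ = (-0.3725 − 0.03) / 0.9662 = -0.4025 / 0.9662 = -0.4166

-0.42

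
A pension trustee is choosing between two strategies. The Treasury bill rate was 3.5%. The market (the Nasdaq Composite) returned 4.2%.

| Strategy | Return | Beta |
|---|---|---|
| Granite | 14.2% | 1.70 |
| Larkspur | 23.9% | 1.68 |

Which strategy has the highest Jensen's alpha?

Granite: α = 14.2% − [3.5% + 1.70 × (4.2% − 3.5%)] = 9.510
Larkspur: α = 23.9% − [3.5% + 1.68 × (4.2% − 3.5%)] = 19.224
Highest: Larkspur (19.224).

Larkspur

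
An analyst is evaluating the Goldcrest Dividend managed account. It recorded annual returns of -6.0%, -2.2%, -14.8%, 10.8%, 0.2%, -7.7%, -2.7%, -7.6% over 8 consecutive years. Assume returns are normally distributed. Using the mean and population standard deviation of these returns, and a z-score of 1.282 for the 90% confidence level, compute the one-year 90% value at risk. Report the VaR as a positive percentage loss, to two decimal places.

12.68

r̄ = (-6 − 2.2 − 14.8 + 10.8 + 0.2 − 7.7 − 2.7 − 7.6) / 8 = -30.00 / 8 = -3.7500%
Σ(r − r̄)² = 388.4000; population σ = √(388.4000/8) = 6.9678%
VaR = −(r̄ − z·σ) = −(-3.7500 − 1.282 × 6.9678) = −(-12.6827) = 12.6827%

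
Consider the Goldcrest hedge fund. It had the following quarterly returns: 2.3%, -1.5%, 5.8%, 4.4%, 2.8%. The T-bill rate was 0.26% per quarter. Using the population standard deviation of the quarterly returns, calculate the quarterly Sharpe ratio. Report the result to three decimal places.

r̄ = (2.3 − 1.5 + 5.8 + 4.4 + 2.8) / 5 = 13.80 / 5 = 2.7600%
Population σ = √[Σ(r − r̄)² / 5] = √[30.2920 / 5] = √6.0584 = 2.4614%
Sharpe = (r̄ − rf) / σ = (2.7600 − 0.26) / 2.4614 = 2.5000 / 2.4614 = 1.0157

1.016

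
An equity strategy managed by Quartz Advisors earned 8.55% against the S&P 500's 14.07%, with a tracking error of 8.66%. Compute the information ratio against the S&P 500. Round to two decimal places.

IR = (Rp − Rb) / TE = (8.55% − 14.07%) / 8.66% = -5.52% / 8.66% = -0.6374

-0.64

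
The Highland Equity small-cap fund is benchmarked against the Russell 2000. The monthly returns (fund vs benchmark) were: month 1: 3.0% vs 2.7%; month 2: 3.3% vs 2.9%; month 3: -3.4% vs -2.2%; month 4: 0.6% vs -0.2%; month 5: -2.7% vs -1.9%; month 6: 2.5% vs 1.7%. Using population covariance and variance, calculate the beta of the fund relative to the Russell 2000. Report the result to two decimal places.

1.28

r̄p = 0.5500%,  r̄m = 0.5000%
Cov = Σ(rp − r̄p)(rm − r̄m) / 6 = 5.4600
Var(rm) = Σ(rm − r̄m)² / 6 = 4.2633
β = Cov / Var = 5.4600 / 4.2633 = 1.2807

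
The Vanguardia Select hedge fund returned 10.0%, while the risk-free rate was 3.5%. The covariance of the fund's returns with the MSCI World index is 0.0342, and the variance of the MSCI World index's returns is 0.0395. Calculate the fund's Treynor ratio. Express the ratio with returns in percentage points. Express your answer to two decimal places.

β = Cov / Var = 0.0342 / 0.0395 = 0.8658
Treynor = (Rp − Rf) / β = (10.0% − 3.5%) / 0.8658 = 6.50 / 0.8658 = 7.5075

7.51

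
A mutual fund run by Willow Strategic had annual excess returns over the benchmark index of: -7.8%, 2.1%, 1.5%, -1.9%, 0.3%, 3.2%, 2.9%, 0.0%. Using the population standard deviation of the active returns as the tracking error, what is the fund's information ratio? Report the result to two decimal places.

0.01

r̄ = (-7.8 + 2.1 + 1.5 − 1.9 + 0.3 + 3.2 + 2.9 + 0) / 8 = 0.30 / 8 = 0.0375%
Σ(r − r̄)² = (-7.8 − 0.0375)² + (2.1 − 0.0375)² + … = 89.8388
σ = √[89.8388 / 8] = 3.3511%
IR = r̄ / tracking error = 0.0375 / 3.3511 = 0.0112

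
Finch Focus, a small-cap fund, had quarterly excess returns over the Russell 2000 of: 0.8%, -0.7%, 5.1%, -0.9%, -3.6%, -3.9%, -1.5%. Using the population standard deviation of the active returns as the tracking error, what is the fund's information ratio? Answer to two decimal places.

μ = (0.8 − 0.7 + 5.1 − 0.9 − 3.6 − 3.9 − 1.5) / 7 = -0.6714%
Population σ = √[Σ(r − μ)² / 7] = √[55.2143 / 7] = √7.8878 = 2.8085%
IR = μ / tracking error = -0.6714 / 2.8085 = -0.2391

-0.24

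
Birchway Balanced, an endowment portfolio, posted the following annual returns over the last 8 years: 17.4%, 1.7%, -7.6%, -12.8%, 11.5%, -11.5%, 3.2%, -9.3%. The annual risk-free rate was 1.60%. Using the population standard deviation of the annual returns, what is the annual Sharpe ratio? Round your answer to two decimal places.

r̄ = (17.4 + 1.7 − 7.6 − 12.8 + 11.5 − 11.5 + 3.2 − 9.3) / 8 = -7.40 / 8 = -0.9250%
Population std dev = √[881.6350 / 8] = 10.4978%
Sharpe = (r̄ − rf) / σ = (-0.9250 − 1.6) / 10.4978 = -2.5250 / 10.4978 = -0.2405

-0.24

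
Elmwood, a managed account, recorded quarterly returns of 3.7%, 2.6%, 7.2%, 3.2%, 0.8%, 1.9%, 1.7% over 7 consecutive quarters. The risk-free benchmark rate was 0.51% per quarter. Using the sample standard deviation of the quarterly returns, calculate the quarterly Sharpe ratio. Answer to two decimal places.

μ = (3.7 + 2.6 + 7.2 + 3.2 + 0.8 + 1.9 + 1.7) / 7 = 3.0143%
Σ(r − μ)² = (3.7 − 3.0143)² + (2.6 − 3.0143)² + … = 26.0686
σ = √[26.0686 / 6] = 2.0844%
Sharpe = (μ − rf) / σ = (3.0143 − 0.51) / 2.0844 = 2.5043 / 2.0844 = 1.2014

1.20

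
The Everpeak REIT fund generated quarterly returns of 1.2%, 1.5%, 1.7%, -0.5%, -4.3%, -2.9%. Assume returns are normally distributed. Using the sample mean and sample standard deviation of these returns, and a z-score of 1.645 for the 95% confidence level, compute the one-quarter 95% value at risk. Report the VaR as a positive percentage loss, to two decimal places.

Mean return r̄ = -3.30 / 6 = -0.5500%
Σ(r − r̄)² = 31.9150; sample σ = √(31.9150/5) = 2.5265%
VaR = −(r̄ − z·σ) = −(-0.5500 − 1.645 × 2.5265) = −(-4.7061) = 4.7061%

4.71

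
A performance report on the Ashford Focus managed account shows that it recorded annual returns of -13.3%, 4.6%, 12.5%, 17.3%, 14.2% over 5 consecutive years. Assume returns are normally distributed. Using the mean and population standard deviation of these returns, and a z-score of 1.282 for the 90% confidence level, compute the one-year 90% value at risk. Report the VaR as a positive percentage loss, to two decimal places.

Mean return r̄ = 35.30 / 5 = 7.0600%
Population σ = √[Σ(r − r̄)² / 5] = √[606.0120 / 5] = √121.2024 = 11.0092%
VaR = −(r̄ − z·σ) = −(7.0600 − 1.282 × 11.0092) = −(-7.0538) = 7.0538%

7.05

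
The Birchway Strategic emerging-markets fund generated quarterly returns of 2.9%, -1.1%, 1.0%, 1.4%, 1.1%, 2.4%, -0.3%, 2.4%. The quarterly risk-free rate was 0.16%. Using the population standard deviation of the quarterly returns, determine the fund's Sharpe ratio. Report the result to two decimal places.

Mean return μ = 9.80 / 8 = 1.2250%
Population std dev = √[13.3950 / 8] = 1.2940%
Sharpe = (μ − rf) / σ = (1.2250 − 0.16) / 1.2940 = 1.0650 / 1.2940 = 0.8230

0.82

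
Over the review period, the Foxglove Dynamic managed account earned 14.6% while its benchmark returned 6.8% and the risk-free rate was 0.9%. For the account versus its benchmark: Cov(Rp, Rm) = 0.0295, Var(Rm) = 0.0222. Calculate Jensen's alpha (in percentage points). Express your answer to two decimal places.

5.86

β = Cov / Var = 0.0295 / 0.0222 = 1.3288
E[R] = Rf + β(Rm − Rf) = 0.9% + 1.3288 × (6.8% − 0.9%) = 8.7399%
α = Rp − E[R] = 14.6% − 8.7399% = 5.8601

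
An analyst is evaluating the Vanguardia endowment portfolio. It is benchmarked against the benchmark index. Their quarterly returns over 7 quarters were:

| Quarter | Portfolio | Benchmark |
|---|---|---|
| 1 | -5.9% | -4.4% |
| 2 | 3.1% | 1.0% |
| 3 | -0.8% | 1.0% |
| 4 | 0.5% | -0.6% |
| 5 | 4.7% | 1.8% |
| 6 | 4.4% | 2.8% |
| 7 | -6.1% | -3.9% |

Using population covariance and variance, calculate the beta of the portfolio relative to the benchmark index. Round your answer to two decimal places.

1.53

r̄p = -0.0143%,  r̄m = -0.3286%
Cov = Σ(rp − r̄p)(rm − r̄m) / 7 = 10.3567
Var(rm) = Σ(rm − r̄m)² / 7 = 6.7506
β = Cov / Var = 10.3567 / 6.7506 = 1.5342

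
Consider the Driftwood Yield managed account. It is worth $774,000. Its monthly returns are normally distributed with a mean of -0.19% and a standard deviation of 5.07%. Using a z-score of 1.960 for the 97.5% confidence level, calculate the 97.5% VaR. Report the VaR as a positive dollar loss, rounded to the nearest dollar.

Return at the 97.5% tail: μ − z·σ = -0.19% − 1.960 × 5.07% = -0.19 − 9.9372 = -10.1272%
VaR = −(-10.1272%) × $774,000 = 10.1272% × $774,000 = $78,385

$78,385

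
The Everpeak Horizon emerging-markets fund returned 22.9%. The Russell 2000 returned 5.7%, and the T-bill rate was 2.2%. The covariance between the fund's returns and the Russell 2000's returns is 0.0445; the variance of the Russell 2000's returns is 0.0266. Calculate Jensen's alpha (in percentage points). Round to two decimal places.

14.84

β = Cov / Var = 0.0445 / 0.0266 = 1.6729
E[R] = Rf + β(Rm − Rf) = 2.2% + 1.6729 × (5.7% − 2.2%) = 8.0552%
α = Rp − E[R] = 22.9% − 8.0552% = 14.8448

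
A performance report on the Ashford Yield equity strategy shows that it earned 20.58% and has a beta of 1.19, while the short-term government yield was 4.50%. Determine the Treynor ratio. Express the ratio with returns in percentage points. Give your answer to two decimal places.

13.51

Treynor = (Rp − Rf) / β = (20.58% − 4.50%) / 1.19 = 16.08 / 1.19 = 13.5126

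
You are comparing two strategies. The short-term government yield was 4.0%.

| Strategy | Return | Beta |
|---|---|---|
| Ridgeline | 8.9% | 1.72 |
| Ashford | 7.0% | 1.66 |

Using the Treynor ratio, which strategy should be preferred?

Ridgeline: Treynor = (8.9% − 4.0%) / 1.72 = 2.849
Ashford: Treynor = (7.0% − 4.0%) / 1.66 = 1.807
Highest: Ridgeline (2.849).

Ridgeline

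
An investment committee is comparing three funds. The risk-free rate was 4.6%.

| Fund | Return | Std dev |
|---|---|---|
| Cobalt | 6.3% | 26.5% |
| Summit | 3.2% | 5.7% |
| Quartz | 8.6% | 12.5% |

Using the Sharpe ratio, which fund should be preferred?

Quartz

Cobalt: Sharpe ratio = (6.3% − 4.6%) / 26.5% = 0.064
Summit: Sharpe ratio = (3.2% − 4.6%) / 5.7% = -0.246
Quartz: Sharpe ratio = (8.6% − 4.6%) / 12.5% = 0.320
Highest: Quartz (0.320).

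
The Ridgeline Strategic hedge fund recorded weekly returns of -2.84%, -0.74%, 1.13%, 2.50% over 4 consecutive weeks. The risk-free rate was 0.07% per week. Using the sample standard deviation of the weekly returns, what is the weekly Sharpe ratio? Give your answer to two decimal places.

-0.02

Mean return μ = 0.050 / 4 = 0.0125%
Σ(r − μ)² = (-2.84 − 0.0125)² + (-0.74 − 0.0125)² + … = 16.1395
σ = √[16.1395 / 3] = 2.3194%
Sharpe = (μ − rf) / σ = (0.0125 − 0.07) / 2.3194 = -0.0575 / 2.3194 = -0.0248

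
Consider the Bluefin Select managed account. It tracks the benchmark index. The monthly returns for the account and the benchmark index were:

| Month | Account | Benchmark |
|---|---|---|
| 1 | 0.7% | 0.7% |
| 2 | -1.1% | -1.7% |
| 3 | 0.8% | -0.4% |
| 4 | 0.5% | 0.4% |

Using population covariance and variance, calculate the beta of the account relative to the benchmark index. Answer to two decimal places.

0.71

r̄p = 0.2250%,  r̄m = -0.2500%
Cov = Σ(rp − r̄p)(rm − r̄m) / 4 = 0.6163
Var(rm) = Σ(rm − r̄m)² / 4 = 0.8625
β = Cov / Var = 0.6163 / 0.8625 = 0.7146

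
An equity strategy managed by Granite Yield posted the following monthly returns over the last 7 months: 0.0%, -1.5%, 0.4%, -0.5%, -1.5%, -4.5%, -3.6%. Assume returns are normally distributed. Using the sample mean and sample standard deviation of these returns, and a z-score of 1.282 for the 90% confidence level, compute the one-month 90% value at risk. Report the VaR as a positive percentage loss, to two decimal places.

Mean return μ = -11.20 / 7 = -1.6000%
Σ(r − μ)² = 20.2000; sample σ = √(20.2000/6) = 1.8348%
VaR = −(μ − z·σ) = −(-1.6000 − 1.282 × 1.8348) = −(-3.9522) = 3.9522%

3.95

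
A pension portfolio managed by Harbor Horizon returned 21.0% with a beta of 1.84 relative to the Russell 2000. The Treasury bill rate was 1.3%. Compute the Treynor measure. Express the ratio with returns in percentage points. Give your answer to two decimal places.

10.71

Treynor = (Rp − Rf) / β = (21.0% − 1.3%) / 1.84 = 19.70 / 1.84 = 10.7065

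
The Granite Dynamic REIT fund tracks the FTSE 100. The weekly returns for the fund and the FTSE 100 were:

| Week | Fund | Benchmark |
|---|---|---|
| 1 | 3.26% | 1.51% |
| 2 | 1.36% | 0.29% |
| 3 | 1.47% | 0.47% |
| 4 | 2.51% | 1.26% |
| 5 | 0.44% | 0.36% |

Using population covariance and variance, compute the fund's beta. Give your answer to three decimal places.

r̄p = 1.8080%,  r̄m = 0.7780%
Cov = Σ(rp − r̄p)(rm − r̄m) / 5 = 0.4592
Var(rm) = Σ(rm − r̄m)² / 5 = 0.2552
β = Cov / Var = 0.4592 / 0.2552 = 1.7994

1.799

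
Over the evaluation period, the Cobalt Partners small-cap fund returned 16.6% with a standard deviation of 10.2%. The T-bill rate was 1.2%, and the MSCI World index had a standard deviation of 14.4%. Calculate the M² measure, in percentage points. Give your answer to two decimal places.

Sharpe = (Rp − Rf) / σp = (16.6% − 1.2%) / 10.2% = 1.5098
M² = Rf + Sharpe × σm = 1.2% + 1.5098 × 14.4% = 22.9411%

22.94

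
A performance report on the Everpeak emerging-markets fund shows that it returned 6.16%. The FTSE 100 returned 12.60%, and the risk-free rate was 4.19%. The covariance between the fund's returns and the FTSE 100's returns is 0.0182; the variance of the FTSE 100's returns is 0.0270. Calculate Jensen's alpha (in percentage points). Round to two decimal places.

β = Cov / Var = 0.0182 / 0.0270 = 0.6741
E[R] = Rf + β(Rm − Rf) = 4.19% + 0.6741 × (12.60% − 4.19%) = 9.8592%
α = Rp − E[R] = 6.16% − 9.8592% = -3.6992

-3.70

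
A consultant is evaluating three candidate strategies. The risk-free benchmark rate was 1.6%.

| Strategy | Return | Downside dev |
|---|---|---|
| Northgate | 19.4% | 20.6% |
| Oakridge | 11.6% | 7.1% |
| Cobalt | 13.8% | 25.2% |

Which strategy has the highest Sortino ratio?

Northgate: Sortino ratio = (19.4% − 1.6%) / 20.6% = 0.864
Oakridge: Sortino ratio = (11.6% − 1.6%) / 7.1% = 1.408
Cobalt: Sortino ratio = (13.8% − 1.6%) / 25.2% = 0.484
Highest: Oakridge (1.408).

Oakridge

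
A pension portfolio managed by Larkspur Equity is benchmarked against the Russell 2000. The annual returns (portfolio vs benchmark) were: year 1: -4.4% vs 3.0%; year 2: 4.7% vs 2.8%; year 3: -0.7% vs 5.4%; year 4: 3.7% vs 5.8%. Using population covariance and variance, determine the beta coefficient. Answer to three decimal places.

0.489

r̄p = 0.8250%,  r̄m = 4.2500%
Cov = Σ(rp − r̄p)(rm − r̄m) / 4 = 0.9038
Var(rm) = Σ(rm − r̄m)² / 4 = 1.8475
β = Cov / Var = 0.9038 / 1.8475 = 0.4892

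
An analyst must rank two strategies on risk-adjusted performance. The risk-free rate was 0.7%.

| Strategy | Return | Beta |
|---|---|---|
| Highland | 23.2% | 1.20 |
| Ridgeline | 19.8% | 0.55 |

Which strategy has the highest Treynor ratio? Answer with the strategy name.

Highland: Treynor = (23.2% − 0.7%) / 1.20 = 18.750
Ridgeline: Treynor = (19.8% − 0.7%) / 0.55 = 34.727
Highest: Ridgeline (34.727).

Ridgeline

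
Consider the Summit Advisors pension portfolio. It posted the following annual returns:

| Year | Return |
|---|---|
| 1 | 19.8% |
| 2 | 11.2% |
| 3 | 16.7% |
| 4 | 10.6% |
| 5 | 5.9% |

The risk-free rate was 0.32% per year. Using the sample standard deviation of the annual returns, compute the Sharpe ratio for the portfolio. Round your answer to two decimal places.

2.29

Mean return r̄ = 64.20 / 5 = 12.8400%
Σ(r − r̄)² = 119.2120; sample σ = √(119.2120/4) = 5.4592%
Sharpe = (r̄ − rf) / σ = (12.8400 − 0.32) / 5.4592 = 12.5200 / 5.4592 = 2.2934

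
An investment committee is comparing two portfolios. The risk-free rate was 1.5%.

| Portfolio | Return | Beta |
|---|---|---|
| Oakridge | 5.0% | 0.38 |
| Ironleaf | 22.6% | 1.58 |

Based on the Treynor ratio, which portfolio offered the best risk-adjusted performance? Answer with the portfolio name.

Ironleaf

Oakridge: Treynor = (5.0% − 1.5%) / 0.38 = 9.211
Ironleaf: Treynor = (22.6% − 1.5%) / 1.58 = 13.354
Highest: Ironleaf (13.354).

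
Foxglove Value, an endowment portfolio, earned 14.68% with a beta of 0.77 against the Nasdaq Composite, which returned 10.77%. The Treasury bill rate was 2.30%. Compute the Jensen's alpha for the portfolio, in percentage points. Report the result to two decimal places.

CAPM expected return = Rf + β(Rm − Rf) = 2.30% + 0.77 × (10.77% − 2.30%) = 2.3 + 0.77 × 8.47 = 8.8219%
Jensen's α = Rp − E[R] = 14.68% − 8.8219% = 5.8581

5.86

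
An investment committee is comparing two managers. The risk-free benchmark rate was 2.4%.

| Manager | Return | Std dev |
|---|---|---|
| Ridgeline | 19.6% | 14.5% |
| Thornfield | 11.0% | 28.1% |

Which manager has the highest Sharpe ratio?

Ridgeline

Ridgeline: Sharpe ratio = (19.6% − 2.4%) / 14.5% = 1.186
Thornfield: Sharpe ratio = (11.0% − 2.4%) / 28.1% = 0.306
Highest: Ridgeline (1.186).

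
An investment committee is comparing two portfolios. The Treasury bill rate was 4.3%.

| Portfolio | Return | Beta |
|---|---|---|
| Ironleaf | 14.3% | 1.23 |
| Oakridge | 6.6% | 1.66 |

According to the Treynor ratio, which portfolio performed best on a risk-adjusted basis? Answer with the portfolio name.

Ironleaf: Treynor = (14.3% − 4.3%) / 1.23 = 8.130
Oakridge: Treynor = (6.6% − 4.3%) / 1.66 = 1.386
Highest: Ironleaf (8.130).

Ironleaf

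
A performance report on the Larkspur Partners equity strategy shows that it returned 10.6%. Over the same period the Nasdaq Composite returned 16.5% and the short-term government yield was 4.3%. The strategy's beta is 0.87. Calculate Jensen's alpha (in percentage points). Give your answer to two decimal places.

-4.31

CAPM expected return = Rf + β(Rm − Rf) = 4.3% + 0.87 × (16.5% − 4.3%) = 4.3 + 0.87 × 12.20 = 14.9140%
Jensen's α = Rp − E[R] = 10.6% − 14.9140% = -4.3140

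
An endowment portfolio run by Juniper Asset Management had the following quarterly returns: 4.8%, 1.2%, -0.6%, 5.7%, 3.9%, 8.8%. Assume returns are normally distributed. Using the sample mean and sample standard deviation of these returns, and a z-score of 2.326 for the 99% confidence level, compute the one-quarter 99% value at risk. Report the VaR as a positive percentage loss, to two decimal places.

3.79

Mean return r̄ = 23.80 / 6 = 3.9667%
Sample std dev = √[55.5733 / 5] = 3.3339%
VaR = −(r̄ − z·σ) = −(3.9667 − 2.326 × 3.3339) = −(-3.7880) = 3.7880%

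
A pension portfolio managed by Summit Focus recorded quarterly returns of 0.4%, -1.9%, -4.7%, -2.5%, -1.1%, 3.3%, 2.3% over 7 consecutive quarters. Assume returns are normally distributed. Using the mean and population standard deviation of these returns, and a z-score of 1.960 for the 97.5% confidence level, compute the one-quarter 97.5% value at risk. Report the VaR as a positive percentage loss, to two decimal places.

5.68

r̄ = (0.4 − 1.9 − 4.7 − 2.5 − 1.1 + 3.3 + 2.3) / 7 = -4.20 / 7 = -0.6000%
Σ(r − r̄)² = (0.4 − (-0.6000))² + (-1.9 − (-0.6000))² + … = 46.9800
σ = √[46.9800 / 7] = 2.5906%
VaR = −(r̄ − z·σ) = −(-0.6000 − 1.960 × 2.5906) = −(-5.6776) = 5.6776%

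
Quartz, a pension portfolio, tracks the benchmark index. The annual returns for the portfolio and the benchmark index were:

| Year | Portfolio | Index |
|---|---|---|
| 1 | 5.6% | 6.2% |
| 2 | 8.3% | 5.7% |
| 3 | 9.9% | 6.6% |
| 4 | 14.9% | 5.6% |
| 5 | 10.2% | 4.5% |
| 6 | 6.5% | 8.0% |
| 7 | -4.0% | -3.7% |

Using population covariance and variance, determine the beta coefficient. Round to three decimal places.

1.143

r̄p = 7.3429%,  r̄m = 4.7000%
Cov = Σ(rp − r̄p)(rm − r̄m) / 7 = 14.5614
Var(rm) = Σ(rm − r̄m)² / 7 = 12.7371
β = Cov / Var = 14.5614 / 12.7371 = 1.1432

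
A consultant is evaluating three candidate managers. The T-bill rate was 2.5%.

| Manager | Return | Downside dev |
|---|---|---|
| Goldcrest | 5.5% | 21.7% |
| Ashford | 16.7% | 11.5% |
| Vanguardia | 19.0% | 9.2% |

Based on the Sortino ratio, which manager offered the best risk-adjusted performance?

Vanguardia

Goldcrest: Sortino ratio = (5.5% − 2.5%) / 21.7% = 0.138
Ashford: Sortino ratio = (16.7% − 2.5%) / 11.5% = 1.235
Vanguardia: Sortino ratio = (19.0% − 2.5%) / 9.2% = 1.793
Highest: Vanguardia (1.793).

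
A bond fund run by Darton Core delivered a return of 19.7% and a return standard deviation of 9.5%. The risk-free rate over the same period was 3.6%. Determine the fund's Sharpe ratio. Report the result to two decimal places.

1.69

Sharpe = (Rp − Rf) / σp = (19.7% − 3.6%) / 9.5% = 16.10% / 9.5% = 1.6947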